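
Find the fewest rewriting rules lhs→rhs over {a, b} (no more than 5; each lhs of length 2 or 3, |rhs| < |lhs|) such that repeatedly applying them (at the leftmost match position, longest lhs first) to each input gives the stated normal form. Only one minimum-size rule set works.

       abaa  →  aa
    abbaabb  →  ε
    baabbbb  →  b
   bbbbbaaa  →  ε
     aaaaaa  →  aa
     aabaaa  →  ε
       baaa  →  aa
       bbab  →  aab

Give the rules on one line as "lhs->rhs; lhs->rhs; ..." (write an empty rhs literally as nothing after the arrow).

aaa->b; ba->; bab->ba; bb->a

  | abaa => aa
  | abbaabb => aaaabb => babb => bab => ba => ε
  | baabbbb => abbbb => aabb => aaa => b
  | bbbbbaaa => abbbaaa => aabaaa => aaaa => ba => ε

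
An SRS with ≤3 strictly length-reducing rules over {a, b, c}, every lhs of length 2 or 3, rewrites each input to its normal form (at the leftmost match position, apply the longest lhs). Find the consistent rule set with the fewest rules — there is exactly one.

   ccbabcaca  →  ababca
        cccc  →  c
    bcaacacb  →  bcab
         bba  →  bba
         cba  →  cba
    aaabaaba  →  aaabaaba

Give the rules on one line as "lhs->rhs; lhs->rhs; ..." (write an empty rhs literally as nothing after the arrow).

  | ccbabcaca => ababcaca => ababca
  | cccc => acc => c
  | bcaacacb => bcaacb => bcab
  | bba

ac->; cc->a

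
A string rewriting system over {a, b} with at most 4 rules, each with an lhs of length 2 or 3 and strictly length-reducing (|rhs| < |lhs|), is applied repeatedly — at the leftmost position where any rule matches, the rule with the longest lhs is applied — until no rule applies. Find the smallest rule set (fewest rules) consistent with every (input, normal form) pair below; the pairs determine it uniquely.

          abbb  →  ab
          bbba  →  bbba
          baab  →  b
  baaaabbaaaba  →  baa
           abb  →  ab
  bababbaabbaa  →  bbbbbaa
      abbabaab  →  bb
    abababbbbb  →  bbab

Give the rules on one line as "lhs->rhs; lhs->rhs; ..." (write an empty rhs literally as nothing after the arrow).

aab->; aba->b; abb->ab

  | abbb => abb => ab
  | bbba
  | baab => b
  | baaaabbaaaba => baabaaaba => baaaba => baa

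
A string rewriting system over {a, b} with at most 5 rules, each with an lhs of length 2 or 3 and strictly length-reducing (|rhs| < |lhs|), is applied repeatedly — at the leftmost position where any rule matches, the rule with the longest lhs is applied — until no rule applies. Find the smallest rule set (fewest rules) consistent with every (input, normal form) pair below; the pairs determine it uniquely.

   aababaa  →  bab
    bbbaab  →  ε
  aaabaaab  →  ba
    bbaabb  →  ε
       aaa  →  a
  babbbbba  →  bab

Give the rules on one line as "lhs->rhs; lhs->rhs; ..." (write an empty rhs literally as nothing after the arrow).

aa->; aba->ab; abb->ba; bb->

  | aababaa => babaa => baba => bab
  | bbbaab => baab => bb => ε
  | aaabaaab => abaaab => abaab => abab => abb => ba
  | bbaabb => aabb => bb => ε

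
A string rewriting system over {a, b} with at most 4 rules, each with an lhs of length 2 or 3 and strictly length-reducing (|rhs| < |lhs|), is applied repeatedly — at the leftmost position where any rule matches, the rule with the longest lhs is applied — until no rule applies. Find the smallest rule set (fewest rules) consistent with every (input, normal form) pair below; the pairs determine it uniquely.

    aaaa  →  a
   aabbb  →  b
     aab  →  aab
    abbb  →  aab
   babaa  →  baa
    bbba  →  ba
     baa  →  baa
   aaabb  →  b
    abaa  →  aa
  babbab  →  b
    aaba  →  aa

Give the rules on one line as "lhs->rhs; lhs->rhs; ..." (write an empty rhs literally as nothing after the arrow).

  | aaaa => a
  | aabbb => aaab => b
  | aab
  | abbb => aab

aaa->; aba->a; abb->aa; bb->b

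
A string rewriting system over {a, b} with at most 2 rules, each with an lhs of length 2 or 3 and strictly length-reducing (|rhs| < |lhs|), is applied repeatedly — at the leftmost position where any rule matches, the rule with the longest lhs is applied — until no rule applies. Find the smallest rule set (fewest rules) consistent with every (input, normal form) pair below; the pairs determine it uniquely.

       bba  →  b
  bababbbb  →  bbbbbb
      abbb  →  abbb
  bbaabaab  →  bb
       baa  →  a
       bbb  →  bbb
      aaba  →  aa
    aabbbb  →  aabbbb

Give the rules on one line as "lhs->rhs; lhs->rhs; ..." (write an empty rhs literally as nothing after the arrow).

  | bba => b
  | bababbbb => bbabbbb => bbbbbb
  | abbb
  | bbaabaab => babaab => bbaab => bab => bb

ba->; bab->bb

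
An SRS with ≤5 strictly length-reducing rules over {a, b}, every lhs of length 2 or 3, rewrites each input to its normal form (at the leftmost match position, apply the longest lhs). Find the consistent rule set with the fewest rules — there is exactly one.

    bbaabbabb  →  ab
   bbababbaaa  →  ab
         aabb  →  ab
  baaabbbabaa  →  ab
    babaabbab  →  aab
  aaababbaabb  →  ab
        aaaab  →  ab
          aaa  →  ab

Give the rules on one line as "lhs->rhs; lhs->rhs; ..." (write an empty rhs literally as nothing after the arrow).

  | bbaabbabb => aaabbabb => abbbabb => aababb => aabb => aaa => ab
  | bbababbaaa => aababbaaa => aabbaaa => aaaaaa => abaaa => abaa => aba => ab
  | aabb => aaa => ab
  | baaabbbabaa => baabbbabaa => babbbabaa => bbbabaa => ababaa => abaa => aba => ab

aaa->ab; ba->b; bab->b; bb->a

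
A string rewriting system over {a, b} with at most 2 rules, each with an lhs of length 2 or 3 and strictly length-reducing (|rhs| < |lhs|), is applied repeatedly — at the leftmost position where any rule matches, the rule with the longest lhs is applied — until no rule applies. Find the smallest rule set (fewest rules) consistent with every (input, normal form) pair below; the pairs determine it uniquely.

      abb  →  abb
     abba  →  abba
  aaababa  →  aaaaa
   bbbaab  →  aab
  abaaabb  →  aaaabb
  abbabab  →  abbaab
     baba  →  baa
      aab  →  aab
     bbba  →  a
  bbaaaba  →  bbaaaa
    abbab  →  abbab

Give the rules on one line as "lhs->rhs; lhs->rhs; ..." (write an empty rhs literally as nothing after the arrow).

  | abb
  | abba
  | aaababa => aaaaba => aaaaa
  | bbbaab => aab

aba->aa; bbb->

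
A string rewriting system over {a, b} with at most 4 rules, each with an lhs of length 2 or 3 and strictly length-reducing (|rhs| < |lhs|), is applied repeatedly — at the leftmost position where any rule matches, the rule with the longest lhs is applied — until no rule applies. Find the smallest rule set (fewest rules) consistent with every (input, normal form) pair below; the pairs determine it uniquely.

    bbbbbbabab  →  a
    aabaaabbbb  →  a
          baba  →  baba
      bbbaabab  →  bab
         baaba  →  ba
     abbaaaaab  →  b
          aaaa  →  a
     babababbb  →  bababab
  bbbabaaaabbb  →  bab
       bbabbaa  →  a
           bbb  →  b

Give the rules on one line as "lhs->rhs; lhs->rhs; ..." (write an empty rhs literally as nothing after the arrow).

aa->b; bb->a; bbb->b

  | bbbbbbabab => bbbbabab => bbabab => aabab => bbab => aab => bb => a
  | aabaaabbbb => bbaaabbbb => aaaabbbb => baabbbb => bbbbbb => bbbb => bb => a
  | baba
  | bbbaabab => baabab => bbbab => bab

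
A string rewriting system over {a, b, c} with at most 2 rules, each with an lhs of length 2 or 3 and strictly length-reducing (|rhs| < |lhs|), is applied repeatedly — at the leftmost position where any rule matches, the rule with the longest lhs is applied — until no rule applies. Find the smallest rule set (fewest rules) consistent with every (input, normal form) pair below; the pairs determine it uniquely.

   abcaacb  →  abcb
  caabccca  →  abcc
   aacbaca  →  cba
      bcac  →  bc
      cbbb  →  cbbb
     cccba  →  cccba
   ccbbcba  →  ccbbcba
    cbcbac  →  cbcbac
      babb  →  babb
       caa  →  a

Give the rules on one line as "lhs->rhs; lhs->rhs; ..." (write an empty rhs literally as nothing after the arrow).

acb->cb; ca->

  | abcaacb => abacb => abcb
  | caabccca => abccca => abcc
  | aacbaca => acbaca => cbaca => cba
  | bcac => bc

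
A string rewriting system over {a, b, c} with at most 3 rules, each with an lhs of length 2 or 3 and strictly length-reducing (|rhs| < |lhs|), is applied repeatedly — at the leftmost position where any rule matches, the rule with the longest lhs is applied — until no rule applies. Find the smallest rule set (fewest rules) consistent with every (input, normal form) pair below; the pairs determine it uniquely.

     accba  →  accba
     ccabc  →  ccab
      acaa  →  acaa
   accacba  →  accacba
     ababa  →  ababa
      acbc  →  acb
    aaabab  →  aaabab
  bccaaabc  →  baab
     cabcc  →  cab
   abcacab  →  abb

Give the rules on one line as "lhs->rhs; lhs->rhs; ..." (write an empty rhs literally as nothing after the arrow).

bc->b; bca->b

  | accba
  | ccabc => ccab
  | acaa
  | accacba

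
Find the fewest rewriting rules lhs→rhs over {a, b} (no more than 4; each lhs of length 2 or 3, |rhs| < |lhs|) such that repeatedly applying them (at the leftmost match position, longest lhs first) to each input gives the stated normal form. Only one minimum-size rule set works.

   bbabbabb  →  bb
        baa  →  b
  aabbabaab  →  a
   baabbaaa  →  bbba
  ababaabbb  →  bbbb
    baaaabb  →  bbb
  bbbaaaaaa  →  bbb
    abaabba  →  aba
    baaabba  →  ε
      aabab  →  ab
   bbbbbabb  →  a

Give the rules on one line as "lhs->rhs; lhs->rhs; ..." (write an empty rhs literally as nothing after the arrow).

aa->; abb->a; bab->ab

  | bbabbabb => babbabb => abbabb => aabb => bb
  | baa => b
  | aabbabaab => bbabaab => babaab => abaab => abb => a
  | baabbaaa => bbbaaa => bbba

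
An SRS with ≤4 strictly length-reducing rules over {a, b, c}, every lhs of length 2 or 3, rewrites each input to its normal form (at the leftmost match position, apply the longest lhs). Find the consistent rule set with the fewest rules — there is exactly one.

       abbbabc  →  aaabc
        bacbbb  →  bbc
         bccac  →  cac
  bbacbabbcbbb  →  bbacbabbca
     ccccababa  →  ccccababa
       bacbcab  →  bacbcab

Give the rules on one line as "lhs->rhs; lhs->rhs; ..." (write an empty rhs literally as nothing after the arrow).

aca->bc; bbb->a; bcc->c

  | abbbabc => aaabc
  | bacbbb => baca => bbc
  | bccac => cac
  | bbacbabbcbbb => bbacbabbca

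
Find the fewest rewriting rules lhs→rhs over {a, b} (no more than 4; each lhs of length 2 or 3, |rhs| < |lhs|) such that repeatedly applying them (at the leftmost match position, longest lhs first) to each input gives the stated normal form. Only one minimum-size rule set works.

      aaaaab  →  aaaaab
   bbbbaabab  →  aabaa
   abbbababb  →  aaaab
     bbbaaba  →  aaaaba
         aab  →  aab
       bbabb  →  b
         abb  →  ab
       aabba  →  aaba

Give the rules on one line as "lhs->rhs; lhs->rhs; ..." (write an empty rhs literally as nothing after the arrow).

  | aaaaab
  | bbbbaabab => aabaabab => aabaa
  | abbbababb => aaaababb => aaaab
  | bbbaaba => aaaaba

bab->; bb->b; bbb->aa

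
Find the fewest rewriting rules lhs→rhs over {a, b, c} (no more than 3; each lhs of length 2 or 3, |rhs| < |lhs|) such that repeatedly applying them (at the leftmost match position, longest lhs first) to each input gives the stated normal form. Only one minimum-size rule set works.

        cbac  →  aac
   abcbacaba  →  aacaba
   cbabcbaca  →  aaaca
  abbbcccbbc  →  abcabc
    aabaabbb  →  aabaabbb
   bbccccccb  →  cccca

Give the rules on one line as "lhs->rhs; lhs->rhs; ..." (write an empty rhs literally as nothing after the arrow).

bbc->; bcb->; cb->a

  | cbac => aac
  | abcbacaba => aacaba
  | cbabcbaca => aabcbaca => aaaca
  | abbbcccbbc => abccbbc => abcabc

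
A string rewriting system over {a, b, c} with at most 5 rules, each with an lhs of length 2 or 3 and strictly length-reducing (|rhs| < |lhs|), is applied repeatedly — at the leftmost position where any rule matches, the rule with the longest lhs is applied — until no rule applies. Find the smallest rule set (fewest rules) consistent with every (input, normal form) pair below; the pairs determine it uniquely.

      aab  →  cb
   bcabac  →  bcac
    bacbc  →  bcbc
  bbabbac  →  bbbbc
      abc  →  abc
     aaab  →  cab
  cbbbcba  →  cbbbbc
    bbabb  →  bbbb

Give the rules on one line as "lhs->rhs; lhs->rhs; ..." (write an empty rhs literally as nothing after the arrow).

  | aab => cb
  | bcabac => bcac
  | bacbc => bcbc
  | bbabbac => bbbbac => bbbbc

aa->c; aba->a; ba->b; cba->bc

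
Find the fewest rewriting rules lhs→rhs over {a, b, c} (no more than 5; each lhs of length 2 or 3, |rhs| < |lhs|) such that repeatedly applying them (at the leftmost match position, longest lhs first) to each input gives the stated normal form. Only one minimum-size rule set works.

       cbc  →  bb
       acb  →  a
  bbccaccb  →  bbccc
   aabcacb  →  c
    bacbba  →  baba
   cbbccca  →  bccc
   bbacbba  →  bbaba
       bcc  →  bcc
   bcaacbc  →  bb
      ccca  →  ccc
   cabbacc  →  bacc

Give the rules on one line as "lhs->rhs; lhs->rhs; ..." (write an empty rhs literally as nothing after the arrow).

  | cbc => bb
  | acb => a
  | bbccaccb => bbccccb => bbccc
  | aabcacb => cacb => ccb => c

aab->; ca->c; cb->; cbc->bb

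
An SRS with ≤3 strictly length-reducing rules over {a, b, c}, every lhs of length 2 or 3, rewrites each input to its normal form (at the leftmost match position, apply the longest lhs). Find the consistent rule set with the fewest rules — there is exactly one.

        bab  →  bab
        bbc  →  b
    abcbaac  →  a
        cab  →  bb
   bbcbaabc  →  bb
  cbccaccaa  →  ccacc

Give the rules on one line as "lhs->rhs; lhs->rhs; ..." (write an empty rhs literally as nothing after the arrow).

aa->; bc->; cab->bb

  | bab
  | bbc => b
  | abcbaac => abaac => abc => a
  | cab => bb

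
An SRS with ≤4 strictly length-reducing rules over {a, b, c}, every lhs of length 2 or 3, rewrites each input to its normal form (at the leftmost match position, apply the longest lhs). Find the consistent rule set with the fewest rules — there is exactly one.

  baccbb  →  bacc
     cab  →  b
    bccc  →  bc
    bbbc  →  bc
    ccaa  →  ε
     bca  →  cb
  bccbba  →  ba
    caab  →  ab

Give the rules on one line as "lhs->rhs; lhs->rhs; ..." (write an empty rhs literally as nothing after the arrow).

bb->; bca->cb; bcc->b; ca->

  | baccbb => bacc
  | cab => b
  | bccc => bc
  | bbbc => bc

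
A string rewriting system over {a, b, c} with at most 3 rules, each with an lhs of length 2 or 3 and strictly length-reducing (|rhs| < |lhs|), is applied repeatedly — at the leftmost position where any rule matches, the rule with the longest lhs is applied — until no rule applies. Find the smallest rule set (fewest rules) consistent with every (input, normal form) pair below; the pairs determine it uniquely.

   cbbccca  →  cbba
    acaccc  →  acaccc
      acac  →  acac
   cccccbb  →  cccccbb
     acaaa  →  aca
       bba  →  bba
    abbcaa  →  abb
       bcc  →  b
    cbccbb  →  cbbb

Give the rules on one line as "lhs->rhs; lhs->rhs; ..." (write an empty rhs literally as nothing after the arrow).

  | cbbccca => cbbcca => cbbca => cbba
  | acaccc
  | acac
  | cccccbb

aa->; bc->b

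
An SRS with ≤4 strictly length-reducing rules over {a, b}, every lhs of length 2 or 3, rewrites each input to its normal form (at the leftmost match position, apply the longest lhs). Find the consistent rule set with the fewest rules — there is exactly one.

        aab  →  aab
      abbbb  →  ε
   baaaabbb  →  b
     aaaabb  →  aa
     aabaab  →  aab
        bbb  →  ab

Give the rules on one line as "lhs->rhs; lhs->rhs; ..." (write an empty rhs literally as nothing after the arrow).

aaa->; baa->; bb->a

  | aab
  | abbbb => aabb => aaa => ε
  | baaaabbb => aabbb => aaab => b
  | aaaabb => abb => aa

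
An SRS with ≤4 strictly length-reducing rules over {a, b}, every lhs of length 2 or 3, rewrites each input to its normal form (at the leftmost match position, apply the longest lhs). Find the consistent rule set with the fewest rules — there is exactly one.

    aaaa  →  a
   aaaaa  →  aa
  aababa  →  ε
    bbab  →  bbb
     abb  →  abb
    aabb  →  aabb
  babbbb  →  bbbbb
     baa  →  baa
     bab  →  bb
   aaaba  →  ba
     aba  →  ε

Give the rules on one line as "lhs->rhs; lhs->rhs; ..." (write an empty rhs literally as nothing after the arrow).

  | aaaa => a
  | aaaaa => aa
  | aababa => aba => ε
  | bbab => bbb

aaa->; aba->; bab->bb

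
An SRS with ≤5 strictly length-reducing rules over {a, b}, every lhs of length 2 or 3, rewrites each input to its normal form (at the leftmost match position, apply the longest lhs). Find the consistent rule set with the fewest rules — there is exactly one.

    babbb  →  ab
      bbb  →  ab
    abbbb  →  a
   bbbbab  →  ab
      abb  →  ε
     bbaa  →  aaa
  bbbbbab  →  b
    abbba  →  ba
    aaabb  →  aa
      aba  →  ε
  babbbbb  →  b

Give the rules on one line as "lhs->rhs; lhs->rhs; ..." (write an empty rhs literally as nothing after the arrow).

  | babbb => bbb => ab
  | bbb => ab
  | abbbb => bb => a
  | bbbbab => abbab => ab

aba->; abb->; bab->b; bb->a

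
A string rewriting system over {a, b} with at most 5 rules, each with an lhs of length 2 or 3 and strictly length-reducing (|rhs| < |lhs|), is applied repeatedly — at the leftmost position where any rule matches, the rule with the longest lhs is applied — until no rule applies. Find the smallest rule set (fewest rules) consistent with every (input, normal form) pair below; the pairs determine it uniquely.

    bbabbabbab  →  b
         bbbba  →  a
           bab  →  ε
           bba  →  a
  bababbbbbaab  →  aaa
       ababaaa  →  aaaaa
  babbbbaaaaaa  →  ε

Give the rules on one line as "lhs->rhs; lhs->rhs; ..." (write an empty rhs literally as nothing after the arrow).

ab->a; ba->a; baa->; bab->

  | bbabbabbab => bbabbab => bbab => b
  | bbbba => bbba => bba => ba => a
  | bab => ε
  | bba => ba => a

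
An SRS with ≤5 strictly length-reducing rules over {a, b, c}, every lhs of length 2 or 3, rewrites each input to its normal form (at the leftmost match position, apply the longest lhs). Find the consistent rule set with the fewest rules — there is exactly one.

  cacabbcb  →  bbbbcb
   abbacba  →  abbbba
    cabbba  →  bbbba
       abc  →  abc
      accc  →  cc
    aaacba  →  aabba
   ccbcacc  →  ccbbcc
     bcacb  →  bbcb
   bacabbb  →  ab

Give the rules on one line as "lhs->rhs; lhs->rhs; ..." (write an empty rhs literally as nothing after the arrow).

ac->b; acc->c; bab->a; ca->b

  | cacabbcb => bcabbcb => bbbbcb
  | abbacba => abbbba
  | cabbba => bbbba
  | abc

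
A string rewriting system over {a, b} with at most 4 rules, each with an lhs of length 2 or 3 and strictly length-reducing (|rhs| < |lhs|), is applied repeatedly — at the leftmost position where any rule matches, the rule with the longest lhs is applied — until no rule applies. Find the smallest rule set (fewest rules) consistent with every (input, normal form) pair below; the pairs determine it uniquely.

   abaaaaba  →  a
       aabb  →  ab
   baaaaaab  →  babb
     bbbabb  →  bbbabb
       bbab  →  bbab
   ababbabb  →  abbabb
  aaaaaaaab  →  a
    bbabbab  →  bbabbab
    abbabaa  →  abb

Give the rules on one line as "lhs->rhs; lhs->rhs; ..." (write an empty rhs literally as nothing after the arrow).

aa->; aaa->ab; aab->a; aba->a

  | abaaaaba => aaaaba => ababa => aba => a
  | aabb => ab
  | baaaaaab => babaaab => baaab => babb
  | bbbabb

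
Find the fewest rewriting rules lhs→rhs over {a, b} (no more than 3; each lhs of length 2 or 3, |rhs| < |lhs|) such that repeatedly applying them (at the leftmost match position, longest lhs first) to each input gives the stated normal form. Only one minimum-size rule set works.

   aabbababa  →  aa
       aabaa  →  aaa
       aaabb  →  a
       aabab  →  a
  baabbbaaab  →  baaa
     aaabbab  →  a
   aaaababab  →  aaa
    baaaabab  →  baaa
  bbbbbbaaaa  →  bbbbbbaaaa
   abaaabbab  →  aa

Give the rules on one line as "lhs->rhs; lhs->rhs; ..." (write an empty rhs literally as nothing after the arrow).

  | aabbababa => abababa => aababa => aaba => aa
  | aabaa => aaa
  | aaabb => aab => a
  | aabab => aab => a

aab->a; ab->a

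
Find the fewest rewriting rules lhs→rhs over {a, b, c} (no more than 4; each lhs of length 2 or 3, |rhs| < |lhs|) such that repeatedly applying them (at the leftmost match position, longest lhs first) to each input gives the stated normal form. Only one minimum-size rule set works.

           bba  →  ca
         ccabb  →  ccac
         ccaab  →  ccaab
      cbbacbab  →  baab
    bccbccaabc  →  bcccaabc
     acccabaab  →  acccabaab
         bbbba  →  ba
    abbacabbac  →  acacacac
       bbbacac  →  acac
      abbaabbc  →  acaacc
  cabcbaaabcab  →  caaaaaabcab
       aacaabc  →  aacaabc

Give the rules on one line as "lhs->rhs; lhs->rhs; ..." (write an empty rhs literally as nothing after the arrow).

bb->c; bcb->aa; cb->

  | bba => ca
  | ccabb => ccac
  | ccaab
  | cbbacbab => bacbab => baab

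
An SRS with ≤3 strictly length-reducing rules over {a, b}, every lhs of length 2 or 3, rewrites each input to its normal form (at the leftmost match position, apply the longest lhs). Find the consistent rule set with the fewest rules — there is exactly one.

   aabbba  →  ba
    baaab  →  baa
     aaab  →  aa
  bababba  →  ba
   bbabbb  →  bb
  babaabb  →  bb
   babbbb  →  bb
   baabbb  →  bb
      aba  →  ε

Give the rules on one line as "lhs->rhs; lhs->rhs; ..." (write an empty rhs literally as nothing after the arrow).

  | aabbba => abba => ba
  | baaab => baa
  | aaab => aa
  | bababba => bbba => ba

ab->; aba->; bbb->b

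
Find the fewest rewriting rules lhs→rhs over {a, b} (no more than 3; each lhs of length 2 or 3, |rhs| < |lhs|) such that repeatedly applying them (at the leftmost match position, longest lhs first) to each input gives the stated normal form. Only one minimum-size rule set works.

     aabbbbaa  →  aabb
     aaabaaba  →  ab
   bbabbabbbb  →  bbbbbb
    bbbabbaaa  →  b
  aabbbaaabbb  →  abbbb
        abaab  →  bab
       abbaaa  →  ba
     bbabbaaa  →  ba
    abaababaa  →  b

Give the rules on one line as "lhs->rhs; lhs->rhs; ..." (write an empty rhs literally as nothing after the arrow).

aba->b; bba->b

  | aabbbbaa => aabbba => aabb
  | aaabaaba => aababa => abba => ab
  | bbabbabbbb => bbbabbbb => bbbbbb
  | bbbabbaaa => bbbbaaa => bbbaa => bba => b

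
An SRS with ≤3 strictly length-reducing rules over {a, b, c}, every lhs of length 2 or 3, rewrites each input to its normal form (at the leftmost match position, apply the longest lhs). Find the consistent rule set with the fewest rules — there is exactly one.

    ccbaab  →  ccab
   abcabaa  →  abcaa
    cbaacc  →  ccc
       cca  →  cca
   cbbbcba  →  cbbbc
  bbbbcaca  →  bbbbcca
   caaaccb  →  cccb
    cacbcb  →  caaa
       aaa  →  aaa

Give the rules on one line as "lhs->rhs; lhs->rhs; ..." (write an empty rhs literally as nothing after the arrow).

  | ccbaab => ccab
  | abcabaa => abcaa
  | cbaacc => cacc => ccc
  | cca

ac->c; acb->aa; ba->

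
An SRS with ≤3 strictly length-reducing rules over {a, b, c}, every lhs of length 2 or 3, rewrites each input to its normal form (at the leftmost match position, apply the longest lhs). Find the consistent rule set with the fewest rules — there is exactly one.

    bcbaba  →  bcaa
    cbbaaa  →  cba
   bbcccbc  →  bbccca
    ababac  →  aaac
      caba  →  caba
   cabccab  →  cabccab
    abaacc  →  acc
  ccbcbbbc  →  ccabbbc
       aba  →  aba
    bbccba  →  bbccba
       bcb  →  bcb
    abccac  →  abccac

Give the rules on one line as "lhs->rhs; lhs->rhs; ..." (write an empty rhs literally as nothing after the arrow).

baa->; bab->a; cbc->ca

  | bcbaba => bcaa
  | cbbaaa => cba
  | bbcccbc => bbccca
  | ababac => aaac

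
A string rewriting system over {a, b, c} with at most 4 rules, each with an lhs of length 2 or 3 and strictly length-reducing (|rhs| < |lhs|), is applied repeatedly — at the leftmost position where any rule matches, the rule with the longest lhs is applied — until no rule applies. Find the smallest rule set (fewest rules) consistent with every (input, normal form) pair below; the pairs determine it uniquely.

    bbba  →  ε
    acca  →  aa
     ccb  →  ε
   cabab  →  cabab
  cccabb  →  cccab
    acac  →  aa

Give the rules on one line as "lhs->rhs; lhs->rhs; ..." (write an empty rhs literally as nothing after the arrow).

ac->a; bb->b; bba->; ccb->

  | bbba => bba => ε
  | acca => aca => aa
  | ccb => ε
  | cabab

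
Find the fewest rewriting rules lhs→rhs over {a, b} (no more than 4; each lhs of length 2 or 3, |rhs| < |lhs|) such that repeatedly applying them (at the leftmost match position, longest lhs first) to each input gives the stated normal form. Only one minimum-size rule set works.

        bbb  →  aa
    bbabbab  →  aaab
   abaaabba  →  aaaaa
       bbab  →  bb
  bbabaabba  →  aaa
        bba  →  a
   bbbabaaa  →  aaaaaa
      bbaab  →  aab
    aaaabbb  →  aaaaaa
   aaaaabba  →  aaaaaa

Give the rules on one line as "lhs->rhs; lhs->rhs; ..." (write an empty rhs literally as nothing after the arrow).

  | bbb => aa
  | bbabbab => bbbab => aaab
  | abaaabba => aaaabba => aaaaba => aaaaa
  | bbab => bb

ba->a; bab->b; bbb->aa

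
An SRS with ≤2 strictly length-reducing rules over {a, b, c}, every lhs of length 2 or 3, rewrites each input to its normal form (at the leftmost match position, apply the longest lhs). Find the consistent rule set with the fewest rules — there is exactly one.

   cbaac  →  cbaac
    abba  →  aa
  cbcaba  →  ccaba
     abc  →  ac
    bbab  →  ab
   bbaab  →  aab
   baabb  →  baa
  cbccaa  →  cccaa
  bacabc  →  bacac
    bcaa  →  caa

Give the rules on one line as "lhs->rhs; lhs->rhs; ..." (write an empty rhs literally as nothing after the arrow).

bb->; bc->c

  | cbaac
  | abba => aa
  | cbcaba => ccaba
  | abc => ac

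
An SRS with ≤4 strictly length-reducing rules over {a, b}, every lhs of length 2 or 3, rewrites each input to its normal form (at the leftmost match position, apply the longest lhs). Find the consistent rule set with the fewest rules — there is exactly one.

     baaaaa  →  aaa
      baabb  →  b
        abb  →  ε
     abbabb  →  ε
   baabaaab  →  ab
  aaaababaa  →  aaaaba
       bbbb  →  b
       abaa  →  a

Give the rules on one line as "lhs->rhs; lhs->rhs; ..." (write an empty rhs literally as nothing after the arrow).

  | baaaaa => aaa
  | baabb => bb => b
  | abb => ε
  | abbabb => abb => ε

abb->; baa->; bb->b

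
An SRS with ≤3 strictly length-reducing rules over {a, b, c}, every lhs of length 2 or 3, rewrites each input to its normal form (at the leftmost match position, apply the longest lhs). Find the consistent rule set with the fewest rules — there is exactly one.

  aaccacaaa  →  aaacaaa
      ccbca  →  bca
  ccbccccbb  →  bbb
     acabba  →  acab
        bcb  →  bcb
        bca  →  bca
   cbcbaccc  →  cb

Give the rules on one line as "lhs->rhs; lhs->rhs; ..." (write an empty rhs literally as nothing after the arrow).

ba->; cc->

  | aaccacaaa => aaacaaa
  | ccbca => bca
  | ccbccccbb => bccccbb => bccbb => bbb
  | acabba => acab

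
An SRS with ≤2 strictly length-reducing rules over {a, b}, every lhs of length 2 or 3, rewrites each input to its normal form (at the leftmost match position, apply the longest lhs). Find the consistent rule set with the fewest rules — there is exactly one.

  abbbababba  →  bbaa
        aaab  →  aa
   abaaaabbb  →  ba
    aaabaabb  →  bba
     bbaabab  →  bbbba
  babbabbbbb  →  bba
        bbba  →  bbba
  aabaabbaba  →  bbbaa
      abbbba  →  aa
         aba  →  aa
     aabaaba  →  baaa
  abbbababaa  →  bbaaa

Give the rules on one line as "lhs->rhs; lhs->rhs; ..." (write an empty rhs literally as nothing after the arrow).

aab->ba; ab->a

  | abbbababba => abbababba => abababba => aababba => baabba => bbaba => bbaa
  | aaab => aba => aa
  | abaaaabbb => aaaaabbb => aaababb => abaabb => aaabb => abab => aab => ba
  | aaabaabb => abaaabb => aaaabb => aabab => baab => bba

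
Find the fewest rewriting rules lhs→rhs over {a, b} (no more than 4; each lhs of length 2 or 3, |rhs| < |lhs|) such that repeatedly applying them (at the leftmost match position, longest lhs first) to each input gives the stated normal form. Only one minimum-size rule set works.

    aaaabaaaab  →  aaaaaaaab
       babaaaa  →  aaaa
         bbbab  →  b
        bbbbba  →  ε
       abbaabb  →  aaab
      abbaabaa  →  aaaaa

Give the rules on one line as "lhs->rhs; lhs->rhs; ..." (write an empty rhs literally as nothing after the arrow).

ba->; baa->aa; bb->b

  | aaaabaaaab => aaaaaaaab
  | babaaaa => baaaa => aaaa
  | bbbab => bbab => bab => b
  | bbbbba => bbbba => bbba => bba => ba => ε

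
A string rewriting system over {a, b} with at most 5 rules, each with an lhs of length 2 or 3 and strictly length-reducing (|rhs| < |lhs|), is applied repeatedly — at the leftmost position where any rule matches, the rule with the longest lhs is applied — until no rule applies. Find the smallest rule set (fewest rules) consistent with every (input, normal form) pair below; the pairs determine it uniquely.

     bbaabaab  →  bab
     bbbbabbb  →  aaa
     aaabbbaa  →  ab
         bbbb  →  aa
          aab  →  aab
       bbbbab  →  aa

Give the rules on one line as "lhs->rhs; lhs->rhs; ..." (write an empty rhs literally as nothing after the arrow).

  | bbaabaab => babaab => bbaab => bab
  | bbbbabbb => abbabbb => abbbb => aabb => aaa
  | aaabbbaa => aaaabaa => aaabaa => aabaa => abaa => baa => ab
  | bbbb => abb => aa

aba->ba; baa->ab; bb->a; bba->b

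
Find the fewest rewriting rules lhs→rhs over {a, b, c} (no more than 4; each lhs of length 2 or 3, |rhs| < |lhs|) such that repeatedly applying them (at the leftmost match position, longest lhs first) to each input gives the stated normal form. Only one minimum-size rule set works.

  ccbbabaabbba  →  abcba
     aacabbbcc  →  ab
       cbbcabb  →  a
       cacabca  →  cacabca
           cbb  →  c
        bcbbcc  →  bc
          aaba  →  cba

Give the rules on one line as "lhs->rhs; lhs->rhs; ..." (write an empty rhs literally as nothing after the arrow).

aa->c; bb->; cc->

  | ccbbabaabbba => bbabaabbba => abaabbba => abcbbba => abcba
  | aacabbbcc => ccabbbcc => abbbcc => abcc => ab
  | cbbcabb => ccabb => abb => a
  | cacabca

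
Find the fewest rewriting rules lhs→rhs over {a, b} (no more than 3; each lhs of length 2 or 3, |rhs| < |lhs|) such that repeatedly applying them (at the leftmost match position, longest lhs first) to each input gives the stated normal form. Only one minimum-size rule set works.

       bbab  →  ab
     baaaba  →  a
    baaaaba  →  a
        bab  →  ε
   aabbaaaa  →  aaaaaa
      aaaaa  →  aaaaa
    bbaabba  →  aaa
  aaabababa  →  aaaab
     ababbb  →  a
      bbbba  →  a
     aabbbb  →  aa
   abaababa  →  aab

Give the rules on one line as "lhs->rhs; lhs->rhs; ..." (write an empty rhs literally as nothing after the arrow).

ba->b; bb->

  | bbab => ab
  | baaaba => baaba => baba => bba => a
  | baaaaba => baaaba => baaba => baba => bba => a
  | bab => bb => ε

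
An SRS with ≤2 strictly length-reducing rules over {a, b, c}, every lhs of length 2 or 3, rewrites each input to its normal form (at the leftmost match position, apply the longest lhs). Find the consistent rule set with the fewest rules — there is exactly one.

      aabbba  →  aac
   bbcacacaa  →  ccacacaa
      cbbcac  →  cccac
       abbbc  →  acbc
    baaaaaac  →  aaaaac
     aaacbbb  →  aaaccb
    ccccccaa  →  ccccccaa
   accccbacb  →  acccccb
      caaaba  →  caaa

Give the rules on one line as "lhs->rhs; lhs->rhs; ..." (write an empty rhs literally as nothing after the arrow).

  | aabbba => aacba => aac
  | bbcacacaa => ccacacaa
  | cbbcac => cccac
  | abbbc => acbc

ba->; bb->c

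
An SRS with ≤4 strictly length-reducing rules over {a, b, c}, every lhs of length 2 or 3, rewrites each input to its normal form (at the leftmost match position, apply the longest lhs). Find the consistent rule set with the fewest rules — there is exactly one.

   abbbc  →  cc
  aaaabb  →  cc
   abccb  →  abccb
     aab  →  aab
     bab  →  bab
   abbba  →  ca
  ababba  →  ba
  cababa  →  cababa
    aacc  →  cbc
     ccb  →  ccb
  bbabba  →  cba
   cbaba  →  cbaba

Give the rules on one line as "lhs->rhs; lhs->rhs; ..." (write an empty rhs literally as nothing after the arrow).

aac->cb; ac->b; bb->c

  | abbbc => acbc => bbc => cc
  | aaaabb => aaaac => aacb => cbb => cc
  | abccb
  | aab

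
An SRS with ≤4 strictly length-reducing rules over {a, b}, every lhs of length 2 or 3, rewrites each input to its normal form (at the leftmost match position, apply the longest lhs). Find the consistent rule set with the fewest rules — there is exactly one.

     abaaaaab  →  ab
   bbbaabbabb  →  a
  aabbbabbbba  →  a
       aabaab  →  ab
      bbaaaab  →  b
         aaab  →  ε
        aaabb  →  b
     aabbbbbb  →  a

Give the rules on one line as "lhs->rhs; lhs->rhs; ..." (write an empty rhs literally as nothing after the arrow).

aa->a; aaa->b; ba->; bb->

  | abaaaaab => aaaaab => baab => ab
  | bbbaabbabb => baabbabb => abbabb => aabb => abb => a
  | aabbbabbbba => abbbabbbba => ababbbba => abbbba => abba => aa => a
  | aabaab => abaab => aab => ab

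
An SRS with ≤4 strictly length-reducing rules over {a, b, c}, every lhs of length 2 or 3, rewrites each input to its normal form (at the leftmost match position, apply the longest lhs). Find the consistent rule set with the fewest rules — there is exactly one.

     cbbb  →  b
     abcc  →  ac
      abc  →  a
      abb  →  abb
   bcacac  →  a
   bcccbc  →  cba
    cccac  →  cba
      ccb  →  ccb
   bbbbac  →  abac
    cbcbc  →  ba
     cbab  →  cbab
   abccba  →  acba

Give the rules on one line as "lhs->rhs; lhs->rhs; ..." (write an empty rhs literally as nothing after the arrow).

bbb->a; bc->; ca->b; cbc->ba

  | cbbb => ca => b
  | abcc => ac
  | abc => a
  | abb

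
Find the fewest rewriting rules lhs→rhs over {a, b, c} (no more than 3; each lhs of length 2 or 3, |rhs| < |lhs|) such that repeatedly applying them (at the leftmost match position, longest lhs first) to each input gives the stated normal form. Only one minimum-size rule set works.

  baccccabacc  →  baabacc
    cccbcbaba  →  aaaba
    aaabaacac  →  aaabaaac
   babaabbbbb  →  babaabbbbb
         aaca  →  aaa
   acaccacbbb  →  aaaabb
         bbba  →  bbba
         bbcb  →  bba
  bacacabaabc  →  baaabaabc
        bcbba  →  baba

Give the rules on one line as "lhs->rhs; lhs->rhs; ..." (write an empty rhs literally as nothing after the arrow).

ca->a; cb->a

  | baccccabacc => bacccabacc => baccabacc => bacabacc => baabacc
  | cccbcbaba => ccacbaba => cacbaba => acbaba => aaaba
  | aaabaacac => aaabaaac
  | babaabbbbb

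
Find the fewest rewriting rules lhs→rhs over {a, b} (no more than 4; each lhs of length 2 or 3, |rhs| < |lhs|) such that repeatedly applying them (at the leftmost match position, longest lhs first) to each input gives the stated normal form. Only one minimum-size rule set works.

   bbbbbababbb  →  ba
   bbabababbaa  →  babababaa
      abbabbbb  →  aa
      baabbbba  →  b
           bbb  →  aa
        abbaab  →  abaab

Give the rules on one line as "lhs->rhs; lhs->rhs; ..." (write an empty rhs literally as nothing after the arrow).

aaa->bb; bb->b; bbb->aa

  | bbbbbababbb => aabbababbb => aabababbb => aababaaa => aababbb => aabaaa => aabbb => aaaa => bba => ba
  | bbabababbaa => babababbaa => babababaa
  | abbabbbb => ababbbb => abaaab => abbbb => aaab => bbb => aa
  | baabbbba => baaaaba => bbbaba => aaaba => bbba => aaa => bb => b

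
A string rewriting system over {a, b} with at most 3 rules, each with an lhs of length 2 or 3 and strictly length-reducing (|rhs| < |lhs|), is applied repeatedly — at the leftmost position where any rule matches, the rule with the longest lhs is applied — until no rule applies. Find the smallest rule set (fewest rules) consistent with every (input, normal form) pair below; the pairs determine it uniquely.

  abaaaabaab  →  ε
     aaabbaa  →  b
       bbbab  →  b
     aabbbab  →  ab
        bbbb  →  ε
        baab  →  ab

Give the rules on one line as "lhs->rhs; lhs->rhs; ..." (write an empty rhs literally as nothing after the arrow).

  | abaaaabaab => aaaabaab => baabaab => abaab => aab => bb => ε
  | aaabbaa => babbaa => bbaa => aa => b
  | bbbab => bab => b
  | aabbbab => bbbbab => bbab => ab

aa->b; ba->; bb->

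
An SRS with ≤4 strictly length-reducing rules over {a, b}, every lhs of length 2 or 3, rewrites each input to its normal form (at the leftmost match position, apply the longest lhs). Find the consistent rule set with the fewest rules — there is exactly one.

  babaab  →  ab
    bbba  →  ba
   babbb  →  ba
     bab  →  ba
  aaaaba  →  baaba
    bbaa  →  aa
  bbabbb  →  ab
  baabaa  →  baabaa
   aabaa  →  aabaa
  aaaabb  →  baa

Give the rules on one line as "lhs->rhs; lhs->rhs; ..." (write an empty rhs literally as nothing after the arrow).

aaa->ba; bab->ba; bb->

  | babaab => baaab => bbab => ab
  | bbba => ba
  | babbb => babb => bab => ba
  | bab => ba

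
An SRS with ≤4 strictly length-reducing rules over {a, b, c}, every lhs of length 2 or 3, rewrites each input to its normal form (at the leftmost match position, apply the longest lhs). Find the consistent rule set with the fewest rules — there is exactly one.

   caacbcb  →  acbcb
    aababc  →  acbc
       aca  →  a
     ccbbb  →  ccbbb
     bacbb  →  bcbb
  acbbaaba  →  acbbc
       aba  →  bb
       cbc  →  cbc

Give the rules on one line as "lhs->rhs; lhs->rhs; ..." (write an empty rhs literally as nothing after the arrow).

aba->bb; abb->ac; bac->bc; ca->

  | caacbcb => acbcb
  | aababc => abbbc => acbc
  | aca => a
  | ccbbb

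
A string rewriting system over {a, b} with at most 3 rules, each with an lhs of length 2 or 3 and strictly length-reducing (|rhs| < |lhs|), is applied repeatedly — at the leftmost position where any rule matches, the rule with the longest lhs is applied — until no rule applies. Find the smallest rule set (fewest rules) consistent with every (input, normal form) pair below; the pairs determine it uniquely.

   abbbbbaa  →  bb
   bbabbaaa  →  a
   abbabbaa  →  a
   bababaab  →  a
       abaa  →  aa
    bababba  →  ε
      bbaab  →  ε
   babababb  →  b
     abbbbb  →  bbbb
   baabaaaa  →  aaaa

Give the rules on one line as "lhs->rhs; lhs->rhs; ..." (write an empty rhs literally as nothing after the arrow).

ab->; ba->; bab->

  | abbbbbaa => bbbbaa => bbba => bb
  | bbabbaaa => bbaaa => baa => a
  | abbabbaa => babbaa => baa => a
  | bababaab => abaab => aab => a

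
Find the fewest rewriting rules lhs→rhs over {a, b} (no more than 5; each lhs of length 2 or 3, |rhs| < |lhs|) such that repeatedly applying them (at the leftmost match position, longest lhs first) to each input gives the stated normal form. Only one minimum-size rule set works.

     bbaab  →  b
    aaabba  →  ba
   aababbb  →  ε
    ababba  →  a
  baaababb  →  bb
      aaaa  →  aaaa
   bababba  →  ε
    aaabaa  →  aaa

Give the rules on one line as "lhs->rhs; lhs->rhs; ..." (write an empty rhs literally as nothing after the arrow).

  | bbaab => ab => b
  | aaabba => aba => ba
  | aababbb => abbb => bbb => ε
  | ababba => babba => bbba => a

aab->; ab->b; bba->; bbb->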